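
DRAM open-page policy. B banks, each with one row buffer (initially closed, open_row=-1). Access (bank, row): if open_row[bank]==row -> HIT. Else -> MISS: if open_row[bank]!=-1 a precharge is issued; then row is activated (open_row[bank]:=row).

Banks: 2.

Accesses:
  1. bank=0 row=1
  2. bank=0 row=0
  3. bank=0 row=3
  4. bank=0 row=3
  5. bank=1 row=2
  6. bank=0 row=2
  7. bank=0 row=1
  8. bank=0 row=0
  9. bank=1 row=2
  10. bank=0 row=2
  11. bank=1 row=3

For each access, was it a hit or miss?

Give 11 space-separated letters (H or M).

Answer: M M M H M M M M H M M

Derivation:
Acc 1: bank0 row1 -> MISS (open row1); precharges=0
Acc 2: bank0 row0 -> MISS (open row0); precharges=1
Acc 3: bank0 row3 -> MISS (open row3); precharges=2
Acc 4: bank0 row3 -> HIT
Acc 5: bank1 row2 -> MISS (open row2); precharges=2
Acc 6: bank0 row2 -> MISS (open row2); precharges=3
Acc 7: bank0 row1 -> MISS (open row1); precharges=4
Acc 8: bank0 row0 -> MISS (open row0); precharges=5
Acc 9: bank1 row2 -> HIT
Acc 10: bank0 row2 -> MISS (open row2); precharges=6
Acc 11: bank1 row3 -> MISS (open row3); precharges=7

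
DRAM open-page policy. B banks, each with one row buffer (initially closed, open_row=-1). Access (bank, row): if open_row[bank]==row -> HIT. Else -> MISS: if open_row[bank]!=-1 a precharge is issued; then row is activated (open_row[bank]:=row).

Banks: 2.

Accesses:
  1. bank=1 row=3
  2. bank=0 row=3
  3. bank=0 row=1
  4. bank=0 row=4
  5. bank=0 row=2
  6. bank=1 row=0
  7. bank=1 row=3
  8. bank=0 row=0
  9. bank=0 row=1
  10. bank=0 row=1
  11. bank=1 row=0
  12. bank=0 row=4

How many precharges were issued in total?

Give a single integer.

Acc 1: bank1 row3 -> MISS (open row3); precharges=0
Acc 2: bank0 row3 -> MISS (open row3); precharges=0
Acc 3: bank0 row1 -> MISS (open row1); precharges=1
Acc 4: bank0 row4 -> MISS (open row4); precharges=2
Acc 5: bank0 row2 -> MISS (open row2); precharges=3
Acc 6: bank1 row0 -> MISS (open row0); precharges=4
Acc 7: bank1 row3 -> MISS (open row3); precharges=5
Acc 8: bank0 row0 -> MISS (open row0); precharges=6
Acc 9: bank0 row1 -> MISS (open row1); precharges=7
Acc 10: bank0 row1 -> HIT
Acc 11: bank1 row0 -> MISS (open row0); precharges=8
Acc 12: bank0 row4 -> MISS (open row4); precharges=9

Answer: 9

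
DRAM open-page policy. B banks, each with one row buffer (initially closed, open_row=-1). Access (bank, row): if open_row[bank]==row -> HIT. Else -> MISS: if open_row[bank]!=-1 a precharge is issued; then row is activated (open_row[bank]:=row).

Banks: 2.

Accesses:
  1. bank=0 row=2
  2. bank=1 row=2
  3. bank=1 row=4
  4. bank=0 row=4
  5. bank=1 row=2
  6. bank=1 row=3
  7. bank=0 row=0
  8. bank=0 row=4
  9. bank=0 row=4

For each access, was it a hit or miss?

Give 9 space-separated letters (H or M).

Acc 1: bank0 row2 -> MISS (open row2); precharges=0
Acc 2: bank1 row2 -> MISS (open row2); precharges=0
Acc 3: bank1 row4 -> MISS (open row4); precharges=1
Acc 4: bank0 row4 -> MISS (open row4); precharges=2
Acc 5: bank1 row2 -> MISS (open row2); precharges=3
Acc 6: bank1 row3 -> MISS (open row3); precharges=4
Acc 7: bank0 row0 -> MISS (open row0); precharges=5
Acc 8: bank0 row4 -> MISS (open row4); precharges=6
Acc 9: bank0 row4 -> HIT

Answer: M M M M M M M M H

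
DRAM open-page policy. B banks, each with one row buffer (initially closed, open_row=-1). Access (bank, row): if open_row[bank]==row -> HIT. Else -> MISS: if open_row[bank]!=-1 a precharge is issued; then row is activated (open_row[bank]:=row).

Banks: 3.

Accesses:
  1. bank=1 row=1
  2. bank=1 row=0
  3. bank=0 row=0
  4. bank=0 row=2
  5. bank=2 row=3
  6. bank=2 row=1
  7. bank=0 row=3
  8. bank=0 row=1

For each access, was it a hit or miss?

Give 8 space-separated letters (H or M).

Acc 1: bank1 row1 -> MISS (open row1); precharges=0
Acc 2: bank1 row0 -> MISS (open row0); precharges=1
Acc 3: bank0 row0 -> MISS (open row0); precharges=1
Acc 4: bank0 row2 -> MISS (open row2); precharges=2
Acc 5: bank2 row3 -> MISS (open row3); precharges=2
Acc 6: bank2 row1 -> MISS (open row1); precharges=3
Acc 7: bank0 row3 -> MISS (open row3); precharges=4
Acc 8: bank0 row1 -> MISS (open row1); precharges=5

Answer: M M M M M M M M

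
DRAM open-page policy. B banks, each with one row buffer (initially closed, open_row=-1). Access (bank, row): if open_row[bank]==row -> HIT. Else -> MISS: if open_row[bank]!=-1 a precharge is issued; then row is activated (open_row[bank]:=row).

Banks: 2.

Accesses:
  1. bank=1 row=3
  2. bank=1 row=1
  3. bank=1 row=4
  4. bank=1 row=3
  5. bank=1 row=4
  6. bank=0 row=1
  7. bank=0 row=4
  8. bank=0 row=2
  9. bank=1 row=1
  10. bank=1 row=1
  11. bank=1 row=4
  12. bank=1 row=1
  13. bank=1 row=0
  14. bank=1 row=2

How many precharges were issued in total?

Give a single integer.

Acc 1: bank1 row3 -> MISS (open row3); precharges=0
Acc 2: bank1 row1 -> MISS (open row1); precharges=1
Acc 3: bank1 row4 -> MISS (open row4); precharges=2
Acc 4: bank1 row3 -> MISS (open row3); precharges=3
Acc 5: bank1 row4 -> MISS (open row4); precharges=4
Acc 6: bank0 row1 -> MISS (open row1); precharges=4
Acc 7: bank0 row4 -> MISS (open row4); precharges=5
Acc 8: bank0 row2 -> MISS (open row2); precharges=6
Acc 9: bank1 row1 -> MISS (open row1); precharges=7
Acc 10: bank1 row1 -> HIT
Acc 11: bank1 row4 -> MISS (open row4); precharges=8
Acc 12: bank1 row1 -> MISS (open row1); precharges=9
Acc 13: bank1 row0 -> MISS (open row0); precharges=10
Acc 14: bank1 row2 -> MISS (open row2); precharges=11

Answer: 11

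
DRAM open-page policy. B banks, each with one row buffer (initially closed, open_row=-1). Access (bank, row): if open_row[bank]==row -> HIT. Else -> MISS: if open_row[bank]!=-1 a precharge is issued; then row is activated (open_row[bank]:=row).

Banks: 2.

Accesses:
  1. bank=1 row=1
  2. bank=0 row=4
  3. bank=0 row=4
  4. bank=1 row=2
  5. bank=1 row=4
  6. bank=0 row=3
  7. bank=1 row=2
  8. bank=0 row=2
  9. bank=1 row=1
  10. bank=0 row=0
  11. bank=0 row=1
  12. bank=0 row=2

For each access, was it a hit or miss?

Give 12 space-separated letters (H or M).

Acc 1: bank1 row1 -> MISS (open row1); precharges=0
Acc 2: bank0 row4 -> MISS (open row4); precharges=0
Acc 3: bank0 row4 -> HIT
Acc 4: bank1 row2 -> MISS (open row2); precharges=1
Acc 5: bank1 row4 -> MISS (open row4); precharges=2
Acc 6: bank0 row3 -> MISS (open row3); precharges=3
Acc 7: bank1 row2 -> MISS (open row2); precharges=4
Acc 8: bank0 row2 -> MISS (open row2); precharges=5
Acc 9: bank1 row1 -> MISS (open row1); precharges=6
Acc 10: bank0 row0 -> MISS (open row0); precharges=7
Acc 11: bank0 row1 -> MISS (open row1); precharges=8
Acc 12: bank0 row2 -> MISS (open row2); precharges=9

Answer: M M H M M M M M M M M M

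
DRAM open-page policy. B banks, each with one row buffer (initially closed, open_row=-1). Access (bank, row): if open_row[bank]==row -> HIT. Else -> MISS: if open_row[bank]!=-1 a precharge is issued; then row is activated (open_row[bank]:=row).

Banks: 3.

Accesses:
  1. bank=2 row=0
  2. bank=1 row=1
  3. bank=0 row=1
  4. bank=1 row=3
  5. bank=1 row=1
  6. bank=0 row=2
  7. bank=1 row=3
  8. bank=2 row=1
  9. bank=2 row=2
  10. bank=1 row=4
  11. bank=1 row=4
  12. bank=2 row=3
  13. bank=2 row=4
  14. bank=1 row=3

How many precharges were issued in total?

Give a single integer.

Acc 1: bank2 row0 -> MISS (open row0); precharges=0
Acc 2: bank1 row1 -> MISS (open row1); precharges=0
Acc 3: bank0 row1 -> MISS (open row1); precharges=0
Acc 4: bank1 row3 -> MISS (open row3); precharges=1
Acc 5: bank1 row1 -> MISS (open row1); precharges=2
Acc 6: bank0 row2 -> MISS (open row2); precharges=3
Acc 7: bank1 row3 -> MISS (open row3); precharges=4
Acc 8: bank2 row1 -> MISS (open row1); precharges=5
Acc 9: bank2 row2 -> MISS (open row2); precharges=6
Acc 10: bank1 row4 -> MISS (open row4); precharges=7
Acc 11: bank1 row4 -> HIT
Acc 12: bank2 row3 -> MISS (open row3); precharges=8
Acc 13: bank2 row4 -> MISS (open row4); precharges=9
Acc 14: bank1 row3 -> MISS (open row3); precharges=10

Answer: 10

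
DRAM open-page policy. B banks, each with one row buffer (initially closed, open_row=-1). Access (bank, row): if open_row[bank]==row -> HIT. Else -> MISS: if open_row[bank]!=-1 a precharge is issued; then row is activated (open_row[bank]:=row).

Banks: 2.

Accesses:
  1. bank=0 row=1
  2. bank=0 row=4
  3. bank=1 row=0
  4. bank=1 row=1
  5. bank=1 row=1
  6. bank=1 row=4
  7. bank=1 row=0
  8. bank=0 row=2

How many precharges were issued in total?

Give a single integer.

Answer: 5

Derivation:
Acc 1: bank0 row1 -> MISS (open row1); precharges=0
Acc 2: bank0 row4 -> MISS (open row4); precharges=1
Acc 3: bank1 row0 -> MISS (open row0); precharges=1
Acc 4: bank1 row1 -> MISS (open row1); precharges=2
Acc 5: bank1 row1 -> HIT
Acc 6: bank1 row4 -> MISS (open row4); precharges=3
Acc 7: bank1 row0 -> MISS (open row0); precharges=4
Acc 8: bank0 row2 -> MISS (open row2); precharges=5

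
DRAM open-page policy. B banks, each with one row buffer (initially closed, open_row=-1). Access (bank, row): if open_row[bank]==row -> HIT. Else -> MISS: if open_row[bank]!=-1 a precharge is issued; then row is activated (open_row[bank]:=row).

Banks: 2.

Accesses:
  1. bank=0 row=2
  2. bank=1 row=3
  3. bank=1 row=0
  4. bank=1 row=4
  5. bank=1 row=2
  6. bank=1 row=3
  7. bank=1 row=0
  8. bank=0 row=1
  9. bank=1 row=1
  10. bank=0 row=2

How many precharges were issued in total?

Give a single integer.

Acc 1: bank0 row2 -> MISS (open row2); precharges=0
Acc 2: bank1 row3 -> MISS (open row3); precharges=0
Acc 3: bank1 row0 -> MISS (open row0); precharges=1
Acc 4: bank1 row4 -> MISS (open row4); precharges=2
Acc 5: bank1 row2 -> MISS (open row2); precharges=3
Acc 6: bank1 row3 -> MISS (open row3); precharges=4
Acc 7: bank1 row0 -> MISS (open row0); precharges=5
Acc 8: bank0 row1 -> MISS (open row1); precharges=6
Acc 9: bank1 row1 -> MISS (open row1); precharges=7
Acc 10: bank0 row2 -> MISS (open row2); precharges=8

Answer: 8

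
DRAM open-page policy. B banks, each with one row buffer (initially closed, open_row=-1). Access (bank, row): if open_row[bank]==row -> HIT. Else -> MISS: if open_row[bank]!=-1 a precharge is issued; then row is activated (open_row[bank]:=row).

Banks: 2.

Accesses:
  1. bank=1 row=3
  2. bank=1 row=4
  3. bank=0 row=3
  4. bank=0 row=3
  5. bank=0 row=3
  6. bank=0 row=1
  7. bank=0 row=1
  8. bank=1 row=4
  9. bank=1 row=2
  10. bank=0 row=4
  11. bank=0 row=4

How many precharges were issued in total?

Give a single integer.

Acc 1: bank1 row3 -> MISS (open row3); precharges=0
Acc 2: bank1 row4 -> MISS (open row4); precharges=1
Acc 3: bank0 row3 -> MISS (open row3); precharges=1
Acc 4: bank0 row3 -> HIT
Acc 5: bank0 row3 -> HIT
Acc 6: bank0 row1 -> MISS (open row1); precharges=2
Acc 7: bank0 row1 -> HIT
Acc 8: bank1 row4 -> HIT
Acc 9: bank1 row2 -> MISS (open row2); precharges=3
Acc 10: bank0 row4 -> MISS (open row4); precharges=4
Acc 11: bank0 row4 -> HIT

Answer: 4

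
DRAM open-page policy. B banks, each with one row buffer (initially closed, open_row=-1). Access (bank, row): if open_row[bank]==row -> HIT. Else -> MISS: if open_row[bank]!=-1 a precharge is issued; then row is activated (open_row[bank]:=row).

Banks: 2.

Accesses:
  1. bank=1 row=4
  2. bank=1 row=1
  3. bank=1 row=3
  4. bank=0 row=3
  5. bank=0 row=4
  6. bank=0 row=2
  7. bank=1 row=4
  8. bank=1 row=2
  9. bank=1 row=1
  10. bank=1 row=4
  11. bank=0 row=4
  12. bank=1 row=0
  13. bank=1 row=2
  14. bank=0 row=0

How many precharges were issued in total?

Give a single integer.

Answer: 12

Derivation:
Acc 1: bank1 row4 -> MISS (open row4); precharges=0
Acc 2: bank1 row1 -> MISS (open row1); precharges=1
Acc 3: bank1 row3 -> MISS (open row3); precharges=2
Acc 4: bank0 row3 -> MISS (open row3); precharges=2
Acc 5: bank0 row4 -> MISS (open row4); precharges=3
Acc 6: bank0 row2 -> MISS (open row2); precharges=4
Acc 7: bank1 row4 -> MISS (open row4); precharges=5
Acc 8: bank1 row2 -> MISS (open row2); precharges=6
Acc 9: bank1 row1 -> MISS (open row1); precharges=7
Acc 10: bank1 row4 -> MISS (open row4); precharges=8
Acc 11: bank0 row4 -> MISS (open row4); precharges=9
Acc 12: bank1 row0 -> MISS (open row0); precharges=10
Acc 13: bank1 row2 -> MISS (open row2); precharges=11
Acc 14: bank0 row0 -> MISS (open row0); precharges=12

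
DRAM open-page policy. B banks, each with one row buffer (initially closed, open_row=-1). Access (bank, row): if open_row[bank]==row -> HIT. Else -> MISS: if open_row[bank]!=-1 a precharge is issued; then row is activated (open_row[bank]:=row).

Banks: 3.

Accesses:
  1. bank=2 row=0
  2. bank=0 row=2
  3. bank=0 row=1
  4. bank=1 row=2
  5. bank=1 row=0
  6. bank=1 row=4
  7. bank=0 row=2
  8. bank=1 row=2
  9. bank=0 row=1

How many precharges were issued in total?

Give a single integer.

Answer: 6

Derivation:
Acc 1: bank2 row0 -> MISS (open row0); precharges=0
Acc 2: bank0 row2 -> MISS (open row2); precharges=0
Acc 3: bank0 row1 -> MISS (open row1); precharges=1
Acc 4: bank1 row2 -> MISS (open row2); precharges=1
Acc 5: bank1 row0 -> MISS (open row0); precharges=2
Acc 6: bank1 row4 -> MISS (open row4); precharges=3
Acc 7: bank0 row2 -> MISS (open row2); precharges=4
Acc 8: bank1 row2 -> MISS (open row2); precharges=5
Acc 9: bank0 row1 -> MISS (open row1); precharges=6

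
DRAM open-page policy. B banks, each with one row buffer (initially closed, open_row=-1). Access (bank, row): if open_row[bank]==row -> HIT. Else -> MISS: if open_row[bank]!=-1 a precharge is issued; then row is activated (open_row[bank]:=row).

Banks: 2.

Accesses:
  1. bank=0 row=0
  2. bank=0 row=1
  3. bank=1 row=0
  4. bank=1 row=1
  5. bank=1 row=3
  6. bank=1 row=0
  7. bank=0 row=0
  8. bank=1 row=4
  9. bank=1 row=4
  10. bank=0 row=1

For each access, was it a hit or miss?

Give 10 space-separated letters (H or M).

Answer: M M M M M M M M H M

Derivation:
Acc 1: bank0 row0 -> MISS (open row0); precharges=0
Acc 2: bank0 row1 -> MISS (open row1); precharges=1
Acc 3: bank1 row0 -> MISS (open row0); precharges=1
Acc 4: bank1 row1 -> MISS (open row1); precharges=2
Acc 5: bank1 row3 -> MISS (open row3); precharges=3
Acc 6: bank1 row0 -> MISS (open row0); precharges=4
Acc 7: bank0 row0 -> MISS (open row0); precharges=5
Acc 8: bank1 row4 -> MISS (open row4); precharges=6
Acc 9: bank1 row4 -> HIT
Acc 10: bank0 row1 -> MISS (open row1); precharges=7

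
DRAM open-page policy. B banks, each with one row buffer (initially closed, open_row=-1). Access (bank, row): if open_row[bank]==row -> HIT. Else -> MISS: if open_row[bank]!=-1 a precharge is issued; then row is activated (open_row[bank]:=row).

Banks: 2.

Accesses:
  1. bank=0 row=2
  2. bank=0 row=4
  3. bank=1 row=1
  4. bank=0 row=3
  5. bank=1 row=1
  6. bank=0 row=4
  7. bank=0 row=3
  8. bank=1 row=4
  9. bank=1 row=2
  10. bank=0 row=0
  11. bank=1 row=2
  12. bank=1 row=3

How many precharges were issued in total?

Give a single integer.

Acc 1: bank0 row2 -> MISS (open row2); precharges=0
Acc 2: bank0 row4 -> MISS (open row4); precharges=1
Acc 3: bank1 row1 -> MISS (open row1); precharges=1
Acc 4: bank0 row3 -> MISS (open row3); precharges=2
Acc 5: bank1 row1 -> HIT
Acc 6: bank0 row4 -> MISS (open row4); precharges=3
Acc 7: bank0 row3 -> MISS (open row3); precharges=4
Acc 8: bank1 row4 -> MISS (open row4); precharges=5
Acc 9: bank1 row2 -> MISS (open row2); precharges=6
Acc 10: bank0 row0 -> MISS (open row0); precharges=7
Acc 11: bank1 row2 -> HIT
Acc 12: bank1 row3 -> MISS (open row3); precharges=8

Answer: 8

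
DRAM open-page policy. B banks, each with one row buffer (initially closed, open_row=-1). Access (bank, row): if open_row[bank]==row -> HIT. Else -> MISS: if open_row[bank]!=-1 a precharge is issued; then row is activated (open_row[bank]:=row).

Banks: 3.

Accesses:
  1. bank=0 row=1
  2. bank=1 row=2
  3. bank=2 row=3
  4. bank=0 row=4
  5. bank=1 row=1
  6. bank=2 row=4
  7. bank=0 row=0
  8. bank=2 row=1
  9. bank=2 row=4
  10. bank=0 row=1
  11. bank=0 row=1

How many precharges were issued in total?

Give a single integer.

Answer: 7

Derivation:
Acc 1: bank0 row1 -> MISS (open row1); precharges=0
Acc 2: bank1 row2 -> MISS (open row2); precharges=0
Acc 3: bank2 row3 -> MISS (open row3); precharges=0
Acc 4: bank0 row4 -> MISS (open row4); precharges=1
Acc 5: bank1 row1 -> MISS (open row1); precharges=2
Acc 6: bank2 row4 -> MISS (open row4); precharges=3
Acc 7: bank0 row0 -> MISS (open row0); precharges=4
Acc 8: bank2 row1 -> MISS (open row1); precharges=5
Acc 9: bank2 row4 -> MISS (open row4); precharges=6
Acc 10: bank0 row1 -> MISS (open row1); precharges=7
Acc 11: bank0 row1 -> HIT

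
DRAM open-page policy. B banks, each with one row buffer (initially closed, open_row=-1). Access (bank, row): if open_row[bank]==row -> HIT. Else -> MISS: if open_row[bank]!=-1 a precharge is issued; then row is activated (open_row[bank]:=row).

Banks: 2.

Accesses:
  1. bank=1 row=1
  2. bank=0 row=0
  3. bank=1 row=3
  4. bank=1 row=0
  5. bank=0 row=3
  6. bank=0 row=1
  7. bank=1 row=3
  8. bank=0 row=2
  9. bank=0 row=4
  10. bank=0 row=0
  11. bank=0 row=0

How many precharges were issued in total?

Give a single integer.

Acc 1: bank1 row1 -> MISS (open row1); precharges=0
Acc 2: bank0 row0 -> MISS (open row0); precharges=0
Acc 3: bank1 row3 -> MISS (open row3); precharges=1
Acc 4: bank1 row0 -> MISS (open row0); precharges=2
Acc 5: bank0 row3 -> MISS (open row3); precharges=3
Acc 6: bank0 row1 -> MISS (open row1); precharges=4
Acc 7: bank1 row3 -> MISS (open row3); precharges=5
Acc 8: bank0 row2 -> MISS (open row2); precharges=6
Acc 9: bank0 row4 -> MISS (open row4); precharges=7
Acc 10: bank0 row0 -> MISS (open row0); precharges=8
Acc 11: bank0 row0 -> HIT

Answer: 8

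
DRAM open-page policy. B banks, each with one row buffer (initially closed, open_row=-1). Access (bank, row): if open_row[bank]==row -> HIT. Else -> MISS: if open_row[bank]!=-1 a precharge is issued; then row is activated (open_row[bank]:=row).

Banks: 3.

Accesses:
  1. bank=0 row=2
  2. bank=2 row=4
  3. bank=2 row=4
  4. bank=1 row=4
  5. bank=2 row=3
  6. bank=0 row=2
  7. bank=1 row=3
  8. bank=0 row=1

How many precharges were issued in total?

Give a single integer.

Answer: 3

Derivation:
Acc 1: bank0 row2 -> MISS (open row2); precharges=0
Acc 2: bank2 row4 -> MISS (open row4); precharges=0
Acc 3: bank2 row4 -> HIT
Acc 4: bank1 row4 -> MISS (open row4); precharges=0
Acc 5: bank2 row3 -> MISS (open row3); precharges=1
Acc 6: bank0 row2 -> HIT
Acc 7: bank1 row3 -> MISS (open row3); precharges=2
Acc 8: bank0 row1 -> MISS (open row1); precharges=3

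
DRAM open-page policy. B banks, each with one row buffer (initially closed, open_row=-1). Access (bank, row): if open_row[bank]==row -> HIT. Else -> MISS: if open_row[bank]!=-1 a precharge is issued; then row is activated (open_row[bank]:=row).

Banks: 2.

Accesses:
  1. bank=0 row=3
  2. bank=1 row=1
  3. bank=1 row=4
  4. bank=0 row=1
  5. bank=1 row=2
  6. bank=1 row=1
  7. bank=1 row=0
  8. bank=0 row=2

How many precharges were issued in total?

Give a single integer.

Answer: 6

Derivation:
Acc 1: bank0 row3 -> MISS (open row3); precharges=0
Acc 2: bank1 row1 -> MISS (open row1); precharges=0
Acc 3: bank1 row4 -> MISS (open row4); precharges=1
Acc 4: bank0 row1 -> MISS (open row1); precharges=2
Acc 5: bank1 row2 -> MISS (open row2); precharges=3
Acc 6: bank1 row1 -> MISS (open row1); precharges=4
Acc 7: bank1 row0 -> MISS (open row0); precharges=5
Acc 8: bank0 row2 -> MISS (open row2); precharges=6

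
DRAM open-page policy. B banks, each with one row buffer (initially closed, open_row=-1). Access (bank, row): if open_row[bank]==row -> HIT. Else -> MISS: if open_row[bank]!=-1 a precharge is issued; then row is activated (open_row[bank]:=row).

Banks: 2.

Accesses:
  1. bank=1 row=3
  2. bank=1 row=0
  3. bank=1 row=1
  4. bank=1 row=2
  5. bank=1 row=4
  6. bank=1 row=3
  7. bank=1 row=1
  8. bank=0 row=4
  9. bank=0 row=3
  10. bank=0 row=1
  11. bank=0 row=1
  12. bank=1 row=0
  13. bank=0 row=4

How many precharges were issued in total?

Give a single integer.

Acc 1: bank1 row3 -> MISS (open row3); precharges=0
Acc 2: bank1 row0 -> MISS (open row0); precharges=1
Acc 3: bank1 row1 -> MISS (open row1); precharges=2
Acc 4: bank1 row2 -> MISS (open row2); precharges=3
Acc 5: bank1 row4 -> MISS (open row4); precharges=4
Acc 6: bank1 row3 -> MISS (open row3); precharges=5
Acc 7: bank1 row1 -> MISS (open row1); precharges=6
Acc 8: bank0 row4 -> MISS (open row4); precharges=6
Acc 9: bank0 row3 -> MISS (open row3); precharges=7
Acc 10: bank0 row1 -> MISS (open row1); precharges=8
Acc 11: bank0 row1 -> HIT
Acc 12: bank1 row0 -> MISS (open row0); precharges=9
Acc 13: bank0 row4 -> MISS (open row4); precharges=10

Answer: 10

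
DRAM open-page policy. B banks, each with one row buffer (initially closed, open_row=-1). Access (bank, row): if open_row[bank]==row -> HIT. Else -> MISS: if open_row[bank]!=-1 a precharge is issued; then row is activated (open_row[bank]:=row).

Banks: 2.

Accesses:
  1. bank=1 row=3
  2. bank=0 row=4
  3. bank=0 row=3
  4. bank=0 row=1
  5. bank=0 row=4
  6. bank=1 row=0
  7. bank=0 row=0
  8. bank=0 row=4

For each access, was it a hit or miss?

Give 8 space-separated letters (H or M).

Acc 1: bank1 row3 -> MISS (open row3); precharges=0
Acc 2: bank0 row4 -> MISS (open row4); precharges=0
Acc 3: bank0 row3 -> MISS (open row3); precharges=1
Acc 4: bank0 row1 -> MISS (open row1); precharges=2
Acc 5: bank0 row4 -> MISS (open row4); precharges=3
Acc 6: bank1 row0 -> MISS (open row0); precharges=4
Acc 7: bank0 row0 -> MISS (open row0); precharges=5
Acc 8: bank0 row4 -> MISS (open row4); precharges=6

Answer: M M M M M M M M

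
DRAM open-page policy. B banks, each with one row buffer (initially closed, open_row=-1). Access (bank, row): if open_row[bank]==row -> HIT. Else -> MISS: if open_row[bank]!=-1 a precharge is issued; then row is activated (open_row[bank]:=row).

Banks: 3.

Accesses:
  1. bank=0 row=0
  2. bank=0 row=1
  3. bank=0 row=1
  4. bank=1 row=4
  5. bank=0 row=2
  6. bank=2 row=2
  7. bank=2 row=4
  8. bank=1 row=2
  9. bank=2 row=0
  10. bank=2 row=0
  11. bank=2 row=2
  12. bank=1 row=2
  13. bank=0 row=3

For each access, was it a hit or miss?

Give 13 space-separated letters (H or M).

Answer: M M H M M M M M M H M H M

Derivation:
Acc 1: bank0 row0 -> MISS (open row0); precharges=0
Acc 2: bank0 row1 -> MISS (open row1); precharges=1
Acc 3: bank0 row1 -> HIT
Acc 4: bank1 row4 -> MISS (open row4); precharges=1
Acc 5: bank0 row2 -> MISS (open row2); precharges=2
Acc 6: bank2 row2 -> MISS (open row2); precharges=2
Acc 7: bank2 row4 -> MISS (open row4); precharges=3
Acc 8: bank1 row2 -> MISS (open row2); precharges=4
Acc 9: bank2 row0 -> MISS (open row0); precharges=5
Acc 10: bank2 row0 -> HIT
Acc 11: bank2 row2 -> MISS (open row2); precharges=6
Acc 12: bank1 row2 -> HIT
Acc 13: bank0 row3 -> MISS (open row3); precharges=7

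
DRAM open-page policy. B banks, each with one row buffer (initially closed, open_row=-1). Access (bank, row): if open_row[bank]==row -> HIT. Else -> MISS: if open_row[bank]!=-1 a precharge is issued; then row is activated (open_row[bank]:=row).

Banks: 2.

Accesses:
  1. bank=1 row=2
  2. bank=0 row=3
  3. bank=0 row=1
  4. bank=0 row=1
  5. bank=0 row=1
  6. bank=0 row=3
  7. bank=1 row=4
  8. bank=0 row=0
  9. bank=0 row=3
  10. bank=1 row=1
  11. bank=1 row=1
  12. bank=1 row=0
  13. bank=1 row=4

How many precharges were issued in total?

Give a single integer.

Acc 1: bank1 row2 -> MISS (open row2); precharges=0
Acc 2: bank0 row3 -> MISS (open row3); precharges=0
Acc 3: bank0 row1 -> MISS (open row1); precharges=1
Acc 4: bank0 row1 -> HIT
Acc 5: bank0 row1 -> HIT
Acc 6: bank0 row3 -> MISS (open row3); precharges=2
Acc 7: bank1 row4 -> MISS (open row4); precharges=3
Acc 8: bank0 row0 -> MISS (open row0); precharges=4
Acc 9: bank0 row3 -> MISS (open row3); precharges=5
Acc 10: bank1 row1 -> MISS (open row1); precharges=6
Acc 11: bank1 row1 -> HIT
Acc 12: bank1 row0 -> MISS (open row0); precharges=7
Acc 13: bank1 row4 -> MISS (open row4); precharges=8

Answer: 8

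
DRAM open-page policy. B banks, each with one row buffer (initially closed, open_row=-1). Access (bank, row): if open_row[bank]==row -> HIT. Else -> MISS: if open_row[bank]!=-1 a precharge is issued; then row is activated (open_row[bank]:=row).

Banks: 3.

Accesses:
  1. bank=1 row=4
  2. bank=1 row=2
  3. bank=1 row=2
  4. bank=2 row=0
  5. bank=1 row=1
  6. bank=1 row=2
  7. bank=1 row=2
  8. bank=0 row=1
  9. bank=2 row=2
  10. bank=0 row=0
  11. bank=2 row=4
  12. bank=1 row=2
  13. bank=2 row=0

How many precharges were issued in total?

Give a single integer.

Acc 1: bank1 row4 -> MISS (open row4); precharges=0
Acc 2: bank1 row2 -> MISS (open row2); precharges=1
Acc 3: bank1 row2 -> HIT
Acc 4: bank2 row0 -> MISS (open row0); precharges=1
Acc 5: bank1 row1 -> MISS (open row1); precharges=2
Acc 6: bank1 row2 -> MISS (open row2); precharges=3
Acc 7: bank1 row2 -> HIT
Acc 8: bank0 row1 -> MISS (open row1); precharges=3
Acc 9: bank2 row2 -> MISS (open row2); precharges=4
Acc 10: bank0 row0 -> MISS (open row0); precharges=5
Acc 11: bank2 row4 -> MISS (open row4); precharges=6
Acc 12: bank1 row2 -> HIT
Acc 13: bank2 row0 -> MISS (open row0); precharges=7

Answer: 7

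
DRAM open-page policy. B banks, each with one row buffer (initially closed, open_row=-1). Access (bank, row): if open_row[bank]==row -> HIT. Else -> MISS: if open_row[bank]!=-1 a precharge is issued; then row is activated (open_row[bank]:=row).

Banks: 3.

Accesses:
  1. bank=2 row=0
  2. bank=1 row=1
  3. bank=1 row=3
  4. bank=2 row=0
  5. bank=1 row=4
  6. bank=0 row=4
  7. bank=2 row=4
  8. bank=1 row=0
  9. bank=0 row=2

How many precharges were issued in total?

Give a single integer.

Acc 1: bank2 row0 -> MISS (open row0); precharges=0
Acc 2: bank1 row1 -> MISS (open row1); precharges=0
Acc 3: bank1 row3 -> MISS (open row3); precharges=1
Acc 4: bank2 row0 -> HIT
Acc 5: bank1 row4 -> MISS (open row4); precharges=2
Acc 6: bank0 row4 -> MISS (open row4); precharges=2
Acc 7: bank2 row4 -> MISS (open row4); precharges=3
Acc 8: bank1 row0 -> MISS (open row0); precharges=4
Acc 9: bank0 row2 -> MISS (open row2); precharges=5

Answer: 5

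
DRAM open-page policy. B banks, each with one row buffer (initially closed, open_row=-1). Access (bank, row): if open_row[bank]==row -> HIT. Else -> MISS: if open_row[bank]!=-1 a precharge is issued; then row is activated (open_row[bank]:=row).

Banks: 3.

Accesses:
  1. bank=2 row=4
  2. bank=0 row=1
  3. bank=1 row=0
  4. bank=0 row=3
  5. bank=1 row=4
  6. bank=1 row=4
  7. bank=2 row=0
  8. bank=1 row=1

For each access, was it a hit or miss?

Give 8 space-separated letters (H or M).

Answer: M M M M M H M M

Derivation:
Acc 1: bank2 row4 -> MISS (open row4); precharges=0
Acc 2: bank0 row1 -> MISS (open row1); precharges=0
Acc 3: bank1 row0 -> MISS (open row0); precharges=0
Acc 4: bank0 row3 -> MISS (open row3); precharges=1
Acc 5: bank1 row4 -> MISS (open row4); precharges=2
Acc 6: bank1 row4 -> HIT
Acc 7: bank2 row0 -> MISS (open row0); precharges=3
Acc 8: bank1 row1 -> MISS (open row1); precharges=4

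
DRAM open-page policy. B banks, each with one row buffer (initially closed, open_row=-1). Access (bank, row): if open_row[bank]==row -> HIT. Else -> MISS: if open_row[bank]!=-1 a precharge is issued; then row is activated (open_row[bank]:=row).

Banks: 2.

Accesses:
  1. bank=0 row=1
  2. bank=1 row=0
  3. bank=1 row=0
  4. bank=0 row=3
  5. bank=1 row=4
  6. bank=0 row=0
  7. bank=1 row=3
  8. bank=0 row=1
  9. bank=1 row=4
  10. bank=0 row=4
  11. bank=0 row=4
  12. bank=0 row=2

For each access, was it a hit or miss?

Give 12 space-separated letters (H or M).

Answer: M M H M M M M M M M H M

Derivation:
Acc 1: bank0 row1 -> MISS (open row1); precharges=0
Acc 2: bank1 row0 -> MISS (open row0); precharges=0
Acc 3: bank1 row0 -> HIT
Acc 4: bank0 row3 -> MISS (open row3); precharges=1
Acc 5: bank1 row4 -> MISS (open row4); precharges=2
Acc 6: bank0 row0 -> MISS (open row0); precharges=3
Acc 7: bank1 row3 -> MISS (open row3); precharges=4
Acc 8: bank0 row1 -> MISS (open row1); precharges=5
Acc 9: bank1 row4 -> MISS (open row4); precharges=6
Acc 10: bank0 row4 -> MISS (open row4); precharges=7
Acc 11: bank0 row4 -> HIT
Acc 12: bank0 row2 -> MISS (open row2); precharges=8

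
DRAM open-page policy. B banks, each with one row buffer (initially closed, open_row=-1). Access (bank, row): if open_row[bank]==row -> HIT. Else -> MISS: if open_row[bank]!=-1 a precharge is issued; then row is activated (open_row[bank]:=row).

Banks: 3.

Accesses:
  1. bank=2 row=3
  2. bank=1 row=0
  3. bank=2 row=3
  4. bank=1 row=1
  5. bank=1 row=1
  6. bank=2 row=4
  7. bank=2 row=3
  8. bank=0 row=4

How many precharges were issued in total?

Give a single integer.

Answer: 3

Derivation:
Acc 1: bank2 row3 -> MISS (open row3); precharges=0
Acc 2: bank1 row0 -> MISS (open row0); precharges=0
Acc 3: bank2 row3 -> HIT
Acc 4: bank1 row1 -> MISS (open row1); precharges=1
Acc 5: bank1 row1 -> HIT
Acc 6: bank2 row4 -> MISS (open row4); precharges=2
Acc 7: bank2 row3 -> MISS (open row3); precharges=3
Acc 8: bank0 row4 -> MISS (open row4); precharges=3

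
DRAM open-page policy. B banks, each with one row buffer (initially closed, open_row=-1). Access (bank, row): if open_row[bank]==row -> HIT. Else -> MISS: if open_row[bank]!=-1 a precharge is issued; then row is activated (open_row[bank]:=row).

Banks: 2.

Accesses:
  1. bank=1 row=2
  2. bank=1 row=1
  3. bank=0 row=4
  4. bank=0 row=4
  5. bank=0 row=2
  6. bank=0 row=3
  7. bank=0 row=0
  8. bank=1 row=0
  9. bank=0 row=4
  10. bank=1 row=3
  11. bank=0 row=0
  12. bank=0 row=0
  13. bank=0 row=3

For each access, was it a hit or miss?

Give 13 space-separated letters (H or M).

Answer: M M M H M M M M M M M H M

Derivation:
Acc 1: bank1 row2 -> MISS (open row2); precharges=0
Acc 2: bank1 row1 -> MISS (open row1); precharges=1
Acc 3: bank0 row4 -> MISS (open row4); precharges=1
Acc 4: bank0 row4 -> HIT
Acc 5: bank0 row2 -> MISS (open row2); precharges=2
Acc 6: bank0 row3 -> MISS (open row3); precharges=3
Acc 7: bank0 row0 -> MISS (open row0); precharges=4
Acc 8: bank1 row0 -> MISS (open row0); precharges=5
Acc 9: bank0 row4 -> MISS (open row4); precharges=6
Acc 10: bank1 row3 -> MISS (open row3); precharges=7
Acc 11: bank0 row0 -> MISS (open row0); precharges=8
Acc 12: bank0 row0 -> HIT
Acc 13: bank0 row3 -> MISS (open row3); precharges=9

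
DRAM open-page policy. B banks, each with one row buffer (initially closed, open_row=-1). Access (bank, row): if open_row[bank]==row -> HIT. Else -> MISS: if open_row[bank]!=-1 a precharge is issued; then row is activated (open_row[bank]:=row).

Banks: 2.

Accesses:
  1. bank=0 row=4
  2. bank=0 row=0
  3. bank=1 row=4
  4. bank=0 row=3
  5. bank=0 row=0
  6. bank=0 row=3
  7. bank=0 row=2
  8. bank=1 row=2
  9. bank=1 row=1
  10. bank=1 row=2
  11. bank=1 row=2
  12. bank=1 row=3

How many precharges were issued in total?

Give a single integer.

Answer: 9

Derivation:
Acc 1: bank0 row4 -> MISS (open row4); precharges=0
Acc 2: bank0 row0 -> MISS (open row0); precharges=1
Acc 3: bank1 row4 -> MISS (open row4); precharges=1
Acc 4: bank0 row3 -> MISS (open row3); precharges=2
Acc 5: bank0 row0 -> MISS (open row0); precharges=3
Acc 6: bank0 row3 -> MISS (open row3); precharges=4
Acc 7: bank0 row2 -> MISS (open row2); precharges=5
Acc 8: bank1 row2 -> MISS (open row2); precharges=6
Acc 9: bank1 row1 -> MISS (open row1); precharges=7
Acc 10: bank1 row2 -> MISS (open row2); precharges=8
Acc 11: bank1 row2 -> HIT
Acc 12: bank1 row3 -> MISS (open row3); precharges=9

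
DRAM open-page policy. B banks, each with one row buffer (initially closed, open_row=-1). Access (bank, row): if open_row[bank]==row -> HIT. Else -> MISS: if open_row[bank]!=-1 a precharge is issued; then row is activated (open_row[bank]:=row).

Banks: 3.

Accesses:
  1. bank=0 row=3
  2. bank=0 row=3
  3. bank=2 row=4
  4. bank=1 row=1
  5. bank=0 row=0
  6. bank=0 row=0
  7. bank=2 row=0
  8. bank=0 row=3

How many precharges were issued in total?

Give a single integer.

Acc 1: bank0 row3 -> MISS (open row3); precharges=0
Acc 2: bank0 row3 -> HIT
Acc 3: bank2 row4 -> MISS (open row4); precharges=0
Acc 4: bank1 row1 -> MISS (open row1); precharges=0
Acc 5: bank0 row0 -> MISS (open row0); precharges=1
Acc 6: bank0 row0 -> HIT
Acc 7: bank2 row0 -> MISS (open row0); precharges=2
Acc 8: bank0 row3 -> MISS (open row3); precharges=3

Answer: 3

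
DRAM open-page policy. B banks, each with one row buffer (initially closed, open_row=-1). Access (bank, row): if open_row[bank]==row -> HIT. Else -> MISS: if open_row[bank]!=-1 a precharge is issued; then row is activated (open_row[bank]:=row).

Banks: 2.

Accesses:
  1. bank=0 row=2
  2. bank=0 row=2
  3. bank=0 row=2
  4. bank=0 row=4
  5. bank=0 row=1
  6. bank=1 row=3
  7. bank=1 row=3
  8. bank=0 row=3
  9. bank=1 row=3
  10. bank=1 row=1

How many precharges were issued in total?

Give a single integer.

Answer: 4

Derivation:
Acc 1: bank0 row2 -> MISS (open row2); precharges=0
Acc 2: bank0 row2 -> HIT
Acc 3: bank0 row2 -> HIT
Acc 4: bank0 row4 -> MISS (open row4); precharges=1
Acc 5: bank0 row1 -> MISS (open row1); precharges=2
Acc 6: bank1 row3 -> MISS (open row3); precharges=2
Acc 7: bank1 row3 -> HIT
Acc 8: bank0 row3 -> MISS (open row3); precharges=3
Acc 9: bank1 row3 -> HIT
Acc 10: bank1 row1 -> MISS (open row1); precharges=4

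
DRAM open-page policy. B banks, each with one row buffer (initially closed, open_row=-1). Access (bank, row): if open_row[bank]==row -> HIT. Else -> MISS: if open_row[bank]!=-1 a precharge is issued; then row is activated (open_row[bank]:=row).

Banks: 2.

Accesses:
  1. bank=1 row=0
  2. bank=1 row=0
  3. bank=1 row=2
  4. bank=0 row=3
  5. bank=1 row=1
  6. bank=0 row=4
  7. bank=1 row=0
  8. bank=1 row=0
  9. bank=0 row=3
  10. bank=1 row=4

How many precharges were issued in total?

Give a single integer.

Acc 1: bank1 row0 -> MISS (open row0); precharges=0
Acc 2: bank1 row0 -> HIT
Acc 3: bank1 row2 -> MISS (open row2); precharges=1
Acc 4: bank0 row3 -> MISS (open row3); precharges=1
Acc 5: bank1 row1 -> MISS (open row1); precharges=2
Acc 6: bank0 row4 -> MISS (open row4); precharges=3
Acc 7: bank1 row0 -> MISS (open row0); precharges=4
Acc 8: bank1 row0 -> HIT
Acc 9: bank0 row3 -> MISS (open row3); precharges=5
Acc 10: bank1 row4 -> MISS (open row4); precharges=6

Answer: 6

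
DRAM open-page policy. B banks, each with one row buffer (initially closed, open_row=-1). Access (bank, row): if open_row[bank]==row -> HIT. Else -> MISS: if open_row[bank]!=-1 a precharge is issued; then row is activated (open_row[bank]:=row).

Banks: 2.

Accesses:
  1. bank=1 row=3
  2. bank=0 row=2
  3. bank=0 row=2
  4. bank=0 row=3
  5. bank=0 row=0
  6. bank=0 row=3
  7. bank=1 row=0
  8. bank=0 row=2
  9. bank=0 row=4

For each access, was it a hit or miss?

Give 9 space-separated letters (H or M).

Answer: M M H M M M M M M

Derivation:
Acc 1: bank1 row3 -> MISS (open row3); precharges=0
Acc 2: bank0 row2 -> MISS (open row2); precharges=0
Acc 3: bank0 row2 -> HIT
Acc 4: bank0 row3 -> MISS (open row3); precharges=1
Acc 5: bank0 row0 -> MISS (open row0); precharges=2
Acc 6: bank0 row3 -> MISS (open row3); precharges=3
Acc 7: bank1 row0 -> MISS (open row0); precharges=4
Acc 8: bank0 row2 -> MISS (open row2); precharges=5
Acc 9: bank0 row4 -> MISS (open row4); precharges=6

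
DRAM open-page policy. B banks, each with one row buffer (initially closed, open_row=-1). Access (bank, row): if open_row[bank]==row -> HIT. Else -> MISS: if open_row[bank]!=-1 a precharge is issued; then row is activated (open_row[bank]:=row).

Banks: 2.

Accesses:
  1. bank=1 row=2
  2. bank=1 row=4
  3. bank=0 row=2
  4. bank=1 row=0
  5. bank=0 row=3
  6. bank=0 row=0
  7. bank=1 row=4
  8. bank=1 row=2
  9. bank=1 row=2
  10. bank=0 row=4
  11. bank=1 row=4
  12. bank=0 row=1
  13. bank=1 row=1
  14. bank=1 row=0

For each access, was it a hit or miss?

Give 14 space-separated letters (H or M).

Acc 1: bank1 row2 -> MISS (open row2); precharges=0
Acc 2: bank1 row4 -> MISS (open row4); precharges=1
Acc 3: bank0 row2 -> MISS (open row2); precharges=1
Acc 4: bank1 row0 -> MISS (open row0); precharges=2
Acc 5: bank0 row3 -> MISS (open row3); precharges=3
Acc 6: bank0 row0 -> MISS (open row0); precharges=4
Acc 7: bank1 row4 -> MISS (open row4); precharges=5
Acc 8: bank1 row2 -> MISS (open row2); precharges=6
Acc 9: bank1 row2 -> HIT
Acc 10: bank0 row4 -> MISS (open row4); precharges=7
Acc 11: bank1 row4 -> MISS (open row4); precharges=8
Acc 12: bank0 row1 -> MISS (open row1); precharges=9
Acc 13: bank1 row1 -> MISS (open row1); precharges=10
Acc 14: bank1 row0 -> MISS (open row0); precharges=11

Answer: M M M M M M M M H M M M M M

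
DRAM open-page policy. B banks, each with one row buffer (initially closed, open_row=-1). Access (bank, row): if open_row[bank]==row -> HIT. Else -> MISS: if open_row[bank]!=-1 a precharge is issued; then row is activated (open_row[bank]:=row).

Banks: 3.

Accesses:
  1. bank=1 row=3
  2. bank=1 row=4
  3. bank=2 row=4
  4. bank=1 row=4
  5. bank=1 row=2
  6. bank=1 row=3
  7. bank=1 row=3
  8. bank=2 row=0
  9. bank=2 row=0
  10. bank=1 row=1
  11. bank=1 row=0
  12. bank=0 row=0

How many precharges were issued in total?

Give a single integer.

Answer: 6

Derivation:
Acc 1: bank1 row3 -> MISS (open row3); precharges=0
Acc 2: bank1 row4 -> MISS (open row4); precharges=1
Acc 3: bank2 row4 -> MISS (open row4); precharges=1
Acc 4: bank1 row4 -> HIT
Acc 5: bank1 row2 -> MISS (open row2); precharges=2
Acc 6: bank1 row3 -> MISS (open row3); precharges=3
Acc 7: bank1 row3 -> HIT
Acc 8: bank2 row0 -> MISS (open row0); precharges=4
Acc 9: bank2 row0 -> HIT
Acc 10: bank1 row1 -> MISS (open row1); precharges=5
Acc 11: bank1 row0 -> MISS (open row0); precharges=6
Acc 12: bank0 row0 -> MISS (open row0); precharges=6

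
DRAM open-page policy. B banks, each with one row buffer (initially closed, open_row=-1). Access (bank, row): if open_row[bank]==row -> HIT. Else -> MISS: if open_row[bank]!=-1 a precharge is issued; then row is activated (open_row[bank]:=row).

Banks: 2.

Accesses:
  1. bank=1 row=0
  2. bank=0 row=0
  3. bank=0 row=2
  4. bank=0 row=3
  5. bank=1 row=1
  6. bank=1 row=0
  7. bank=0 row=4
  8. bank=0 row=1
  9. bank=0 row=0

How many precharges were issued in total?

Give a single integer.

Acc 1: bank1 row0 -> MISS (open row0); precharges=0
Acc 2: bank0 row0 -> MISS (open row0); precharges=0
Acc 3: bank0 row2 -> MISS (open row2); precharges=1
Acc 4: bank0 row3 -> MISS (open row3); precharges=2
Acc 5: bank1 row1 -> MISS (open row1); precharges=3
Acc 6: bank1 row0 -> MISS (open row0); precharges=4
Acc 7: bank0 row4 -> MISS (open row4); precharges=5
Acc 8: bank0 row1 -> MISS (open row1); precharges=6
Acc 9: bank0 row0 -> MISS (open row0); precharges=7

Answer: 7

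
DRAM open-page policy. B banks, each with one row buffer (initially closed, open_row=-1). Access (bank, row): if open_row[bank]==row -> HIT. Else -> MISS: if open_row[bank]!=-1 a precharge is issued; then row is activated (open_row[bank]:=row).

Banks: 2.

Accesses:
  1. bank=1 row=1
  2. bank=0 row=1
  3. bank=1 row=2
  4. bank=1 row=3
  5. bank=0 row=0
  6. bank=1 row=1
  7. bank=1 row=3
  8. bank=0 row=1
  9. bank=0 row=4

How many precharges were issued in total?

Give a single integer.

Answer: 7

Derivation:
Acc 1: bank1 row1 -> MISS (open row1); precharges=0
Acc 2: bank0 row1 -> MISS (open row1); precharges=0
Acc 3: bank1 row2 -> MISS (open row2); precharges=1
Acc 4: bank1 row3 -> MISS (open row3); precharges=2
Acc 5: bank0 row0 -> MISS (open row0); precharges=3
Acc 6: bank1 row1 -> MISS (open row1); precharges=4
Acc 7: bank1 row3 -> MISS (open row3); precharges=5
Acc 8: bank0 row1 -> MISS (open row1); precharges=6
Acc 9: bank0 row4 -> MISS (open row4); precharges=7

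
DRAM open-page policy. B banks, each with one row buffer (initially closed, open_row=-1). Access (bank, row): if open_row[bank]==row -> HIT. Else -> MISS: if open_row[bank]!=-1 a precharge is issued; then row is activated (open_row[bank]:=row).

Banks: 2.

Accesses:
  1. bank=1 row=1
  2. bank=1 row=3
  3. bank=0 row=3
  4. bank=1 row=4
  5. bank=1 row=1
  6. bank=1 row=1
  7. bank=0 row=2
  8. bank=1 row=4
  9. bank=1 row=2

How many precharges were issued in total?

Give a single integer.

Acc 1: bank1 row1 -> MISS (open row1); precharges=0
Acc 2: bank1 row3 -> MISS (open row3); precharges=1
Acc 3: bank0 row3 -> MISS (open row3); precharges=1
Acc 4: bank1 row4 -> MISS (open row4); precharges=2
Acc 5: bank1 row1 -> MISS (open row1); precharges=3
Acc 6: bank1 row1 -> HIT
Acc 7: bank0 row2 -> MISS (open row2); precharges=4
Acc 8: bank1 row4 -> MISS (open row4); precharges=5
Acc 9: bank1 row2 -> MISS (open row2); precharges=6

Answer: 6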